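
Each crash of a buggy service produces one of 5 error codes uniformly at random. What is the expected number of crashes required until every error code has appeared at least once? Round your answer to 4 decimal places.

The wait to go from k to k+1 distinct error codes is geometric with mean 5/(5-k).
E[T] = 5/5 + 5/4 + 5/3 + 5/2 + 5/1 = 5·H_{5}.
H_{5} = 2.28333, so E[T] = 11.41667.

11.4167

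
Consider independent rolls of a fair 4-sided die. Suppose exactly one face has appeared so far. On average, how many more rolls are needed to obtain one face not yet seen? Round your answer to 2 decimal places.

Each roll yields a new face with probability (4-1)/4 = 3/4, so the wait is geometric with mean 4/3.
E = 4/3 = 1.333.

1.33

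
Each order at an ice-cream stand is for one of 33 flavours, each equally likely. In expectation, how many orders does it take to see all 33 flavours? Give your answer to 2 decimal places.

134.93

Split into phases: going from k distinct to k+1 distinct takes on average 33/(33-k) orders.
E[T] = 33/33 + 33/32 + 33/31 + ... + 33/2 + 33/1 = 33·H_{33}.
H_{33} = 4.089, so E[T] = 134.930.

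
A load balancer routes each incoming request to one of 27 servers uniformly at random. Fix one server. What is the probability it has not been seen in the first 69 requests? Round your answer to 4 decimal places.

Each request misses the fixed server with probability (27-1)/27 = 26/27, independently.
P(still missing after 69) = (26/27)^69 = 0.07397.

0.0740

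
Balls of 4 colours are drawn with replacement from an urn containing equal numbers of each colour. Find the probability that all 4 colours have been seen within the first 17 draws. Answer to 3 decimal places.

0.970

By inclusion–exclusion over which colours are missing,
P(all seen) = Σ_{j=0}^{4} (-1)^j C(4,j)((4-j)/4)^17
= 1.0000 - 0.0301 + 0.0000 - 0.0000 + 0.0000
= 0.9700.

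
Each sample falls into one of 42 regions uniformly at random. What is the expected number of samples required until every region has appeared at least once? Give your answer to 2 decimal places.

181.72

Split into phases: going from k distinct to k+1 distinct takes on average 42/(42-k) samples.
E[T] = 42/42 + 42/41 + 42/40 + ... + 42/2 + 42/1 = 42·H_{42}.
H_{42} = 4.327, so E[T] = 181.723.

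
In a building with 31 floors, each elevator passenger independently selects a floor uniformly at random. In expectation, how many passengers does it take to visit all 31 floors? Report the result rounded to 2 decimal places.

After k distinct floors have appeared, the next passenger gives a new one with probability (31-k)/31, so the expected wait for the (k+1)-th is 31/(31-k).
E[T] = 31/31 + 31/30 + 31/29 + ... + 31/2 + 31/1 = 31·H_{31}.
H_{31} = 4.027, so E[T] = 124.845.

124.84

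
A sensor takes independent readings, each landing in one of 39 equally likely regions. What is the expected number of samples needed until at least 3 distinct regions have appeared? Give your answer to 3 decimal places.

Going from k to k+1 distinct takes a geometric number of samples with mean 39/(39-k).
Sum over k = 0,...,2: E = 39/39 + 39/38 + 39/37 = 3.0804.

3.080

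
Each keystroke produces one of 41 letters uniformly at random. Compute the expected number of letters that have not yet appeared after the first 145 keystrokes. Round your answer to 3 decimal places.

1.142

For each letter, P(unseen after 145) = (40/41)^145 = 0.0279.
By linearity of expectation, E[unseen] = 41·(40/41)^145 = 1.1424.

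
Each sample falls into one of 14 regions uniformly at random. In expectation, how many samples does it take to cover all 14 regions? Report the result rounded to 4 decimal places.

45.5219

Split into phases: going from k distinct to k+1 distinct takes on average 14/(14-k) samples.
E[T] = 14/14 + 14/13 + 14/12 + ... + 14/2 + 14/1 = 14·H_{14}.
H_{14} = 3.25156, so E[T] = 45.52187.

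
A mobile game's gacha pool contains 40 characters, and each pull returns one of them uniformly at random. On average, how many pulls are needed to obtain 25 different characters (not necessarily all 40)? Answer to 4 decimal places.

Going from k to k+1 distinct takes a geometric number of pulls with mean 40/(40-k).
Sum over k = 0,...,24: E = 40/40 + 40/39 + 40/38 + ... + 40/17 + 40/16 = 38.41256.

38.4126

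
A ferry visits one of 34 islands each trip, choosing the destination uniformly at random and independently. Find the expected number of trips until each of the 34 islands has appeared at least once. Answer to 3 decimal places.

The wait to go from k to k+1 distinct islands is geometric with mean 34/(34-k).
E[T] = 34/34 + 34/33 + 34/32 + ... + 34/2 + 34/1 = 34·H_{34}.
H_{34} = 4.1182, so E[T] = 140.0191.

140.019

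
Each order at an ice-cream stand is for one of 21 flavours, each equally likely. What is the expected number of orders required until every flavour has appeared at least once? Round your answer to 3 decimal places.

After k distinct flavours have appeared, the next order gives a new one with probability (21-k)/21, so the expected wait for the (k+1)-th is 21/(21-k).
E[T] = 21/21 + 21/20 + 21/19 + ... + 21/2 + 21/1 = 21·H_{21}.
H_{21} = 3.6454, so E[T] = 76.5525.

76.553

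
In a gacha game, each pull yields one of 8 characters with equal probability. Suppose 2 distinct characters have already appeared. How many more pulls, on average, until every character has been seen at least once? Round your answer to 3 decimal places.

From k distinct to k+1 distinct takes on average 8/(8-k) pulls.
Sum over k = 2,...,7: E = 8/6 + 8/5 + 8/4 + 8/3 + 8/2 + 8/1 = 19.6000.

19.600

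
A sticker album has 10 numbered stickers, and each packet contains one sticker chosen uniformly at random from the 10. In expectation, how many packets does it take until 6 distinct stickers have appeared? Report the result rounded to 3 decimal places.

8.456

Going from k to k+1 distinct takes a geometric number of packets with mean 10/(10-k).
Sum over k = 0,...,5: E = 10/10 + 10/9 + 10/8 + 10/7 + 10/6 + 10/5 = 8.4563.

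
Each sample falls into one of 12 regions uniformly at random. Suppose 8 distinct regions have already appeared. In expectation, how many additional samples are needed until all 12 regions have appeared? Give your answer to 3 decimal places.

25.000

The wait to go from k to k+1 distinct regions is geometric with mean 12/(12-k).
Sum over k = 8,...,11: E = 12/4 + 12/3 + 12/2 + 12/1 = 25.0000.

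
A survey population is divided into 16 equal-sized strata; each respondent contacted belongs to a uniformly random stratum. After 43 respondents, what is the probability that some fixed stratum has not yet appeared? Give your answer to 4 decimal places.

On each respondent the fixed stratum fails to appear with probability 15/16.
P(still missing after 43) = (15/16)^43 = 0.06234.

0.0623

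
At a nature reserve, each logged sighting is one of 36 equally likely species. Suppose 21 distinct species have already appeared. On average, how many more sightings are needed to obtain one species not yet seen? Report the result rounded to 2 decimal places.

2.40

The number of sightings until the next new species is geometric with success probability 15/36, so its mean is 36/15.
E = 36/15 = 2.400.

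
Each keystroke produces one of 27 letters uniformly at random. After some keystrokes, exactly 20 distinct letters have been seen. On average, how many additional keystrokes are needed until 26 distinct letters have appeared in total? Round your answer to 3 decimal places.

43.007

With k distinct letters already seen, the next new one takes an expected 27/(27-k) keystrokes.
Sum over k = 20,...,25: E = 27/7 + 27/6 + 27/5 + 27/4 + 27/3 + 27/2 = 43.0071.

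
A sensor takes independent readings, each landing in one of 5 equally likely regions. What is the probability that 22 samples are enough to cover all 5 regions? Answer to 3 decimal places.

By inclusion–exclusion over which regions are missing,
P(all seen) = Σ_{j=0}^{5} (-1)^j C(5,j)((5-j)/5)^22
= 1.0000 - 0.0369 + 0.0001 - 0.0000 + 0.0000 - 0.0000
= 0.9632.

0.963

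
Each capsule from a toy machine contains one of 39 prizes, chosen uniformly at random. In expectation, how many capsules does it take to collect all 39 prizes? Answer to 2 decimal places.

After k distinct prizes have appeared, the next capsule gives a new one with probability (39-k)/39, so the expected wait for the (k+1)-th is 39/(39-k).
E[T] = 39/39 + 39/38 + 39/37 + ... + 39/2 + 39/1 = 39·H_{39}.
H_{39} = 4.254, so E[T] = 165.888.

165.89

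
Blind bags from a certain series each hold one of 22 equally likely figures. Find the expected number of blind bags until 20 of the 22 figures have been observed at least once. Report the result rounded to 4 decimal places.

With k distinct figures already seen, the next new one arrives after an expected 22/(22-k) blind bags.
Sum over k = 0,...,19: E = 22/22 + 22/21 + 22/20 + ... + 22/4 + 22/3 = 48.19789.

48.1979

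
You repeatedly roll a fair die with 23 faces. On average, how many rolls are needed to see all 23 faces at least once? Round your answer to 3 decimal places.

Split into phases: going from k distinct to k+1 distinct takes on average 23/(23-k) rolls.
E[T] = 23/23 + 23/22 + 23/21 + ... + 23/2 + 23/1 = 23·H_{23}.
H_{23} = 3.7343, so E[T] = 85.8887.

85.889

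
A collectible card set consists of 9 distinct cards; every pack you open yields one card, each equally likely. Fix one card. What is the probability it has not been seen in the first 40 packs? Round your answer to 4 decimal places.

0.0090

On each pack the fixed card fails to appear with probability 8/9.
P(still missing after 40) = (8/9)^40 = 0.00899.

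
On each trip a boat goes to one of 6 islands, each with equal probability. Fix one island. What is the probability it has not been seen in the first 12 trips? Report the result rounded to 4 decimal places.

0.1122

On each trip the fixed island fails to appear with probability 5/6.
P(still missing after 12) = (5/6)^12 = 0.11216.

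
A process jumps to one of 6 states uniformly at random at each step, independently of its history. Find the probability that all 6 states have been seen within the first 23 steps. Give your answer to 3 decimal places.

0.911

By inclusion–exclusion over which states are missing,
P(all seen) = Σ_{j=0}^{6} (-1)^j C(6,j)((6-j)/6)^23
= 1.0000 - 0.0906 + 0.0013 - 0.0000 + 0.0000 - 0.0000 + 0.0000
= 0.9108.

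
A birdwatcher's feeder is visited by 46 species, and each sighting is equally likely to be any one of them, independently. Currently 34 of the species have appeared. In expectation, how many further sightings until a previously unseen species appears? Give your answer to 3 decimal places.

Each sighting yields a new species with probability (46-34)/46 = 12/46, so the wait is geometric with mean 46/12.
E = 46/12 = 3.8333.

3.833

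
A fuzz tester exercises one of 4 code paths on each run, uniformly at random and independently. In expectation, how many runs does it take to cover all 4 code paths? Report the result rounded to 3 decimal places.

After k distinct code paths have appeared, the next run gives a new one with probability (4-k)/4, so the expected wait for the (k+1)-th is 4/(4-k).
E[T] = 4/4 + 4/3 + 4/2 + 4/1 = 4·H_{4}.
H_{4} = 2.0833, so E[T] = 8.3333.

8.333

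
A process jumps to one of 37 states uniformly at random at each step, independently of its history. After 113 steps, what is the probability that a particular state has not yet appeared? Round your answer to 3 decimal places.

0.045

On each step the fixed state fails to appear with probability 36/37.
P(still missing after 113) = (36/37)^113 = 0.0452.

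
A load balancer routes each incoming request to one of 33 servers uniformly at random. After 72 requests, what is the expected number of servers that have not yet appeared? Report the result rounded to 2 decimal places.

3.60

For each server, P(unseen after 72) = (32/33)^72 = 0.109.
By linearity of expectation, E[unseen] = 33·(32/33)^72 = 3.600.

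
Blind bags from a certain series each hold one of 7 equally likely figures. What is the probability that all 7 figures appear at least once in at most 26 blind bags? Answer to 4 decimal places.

0.8761

By inclusion–exclusion over which figures are missing,
P(all seen) = Σ_{j=0}^{7} (-1)^j C(7,j)((7-j)/7)^26
= 1.00000 - 0.12720 + 0.00333 - 0.00002 + 0.00000 - 0.00000 + 0.00000 - 0.00000
= 0.87612.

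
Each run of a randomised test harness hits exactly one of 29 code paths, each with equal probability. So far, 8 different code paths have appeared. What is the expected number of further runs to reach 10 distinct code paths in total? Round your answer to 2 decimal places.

2.83

From k distinct to k+1 distinct takes on average 29/(29-k) runs.
Sum over k = 8,...,9: E = 29/21 + 29/20 = 2.831.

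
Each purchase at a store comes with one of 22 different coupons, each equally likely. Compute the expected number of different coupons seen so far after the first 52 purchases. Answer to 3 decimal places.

For each coupon, P(seen in 52 purchases) = 1 - (21/22)^52 = 0.9110.
By linearity of expectation, E[distinct seen] = 22·(1 - (21/22)^52) = 20.0418.

20.042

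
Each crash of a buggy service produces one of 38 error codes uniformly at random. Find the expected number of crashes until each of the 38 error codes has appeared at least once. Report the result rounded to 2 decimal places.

After k distinct error codes have appeared, the next crash gives a new one with probability (38-k)/38, so the expected wait for the (k+1)-th is 38/(38-k).
E[T] = 38/38 + 38/37 + 38/36 + ... + 38/2 + 38/1 = 38·H_{38}.
H_{38} = 4.228, so E[T] = 160.660.

160.66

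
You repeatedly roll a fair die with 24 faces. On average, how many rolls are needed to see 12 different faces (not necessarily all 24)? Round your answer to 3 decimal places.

Going from k to k+1 distinct takes a geometric number of rolls with mean 24/(24-k).
Sum over k = 0,...,11: E = 24/24 + 24/23 + 24/22 + ... + 24/14 + 24/13 = 16.1459.

16.146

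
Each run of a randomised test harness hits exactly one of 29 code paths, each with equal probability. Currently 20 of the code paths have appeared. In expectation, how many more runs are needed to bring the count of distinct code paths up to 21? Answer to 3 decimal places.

From k distinct to k+1 distinct takes on average 29/(29-k) runs.
Only the k = 20 term is needed: E = 29/9 = 3.2222.

3.222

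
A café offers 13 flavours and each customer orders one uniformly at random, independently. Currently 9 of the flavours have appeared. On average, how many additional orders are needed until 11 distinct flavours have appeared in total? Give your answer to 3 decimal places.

7.583

The wait to go from k to k+1 distinct flavours is geometric with mean 13/(13-k).
Sum over k = 9,...,10: E = 13/4 + 13/3 = 7.5833.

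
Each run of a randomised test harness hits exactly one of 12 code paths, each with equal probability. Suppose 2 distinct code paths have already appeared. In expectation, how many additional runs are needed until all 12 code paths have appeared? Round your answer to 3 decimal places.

35.148

From k distinct to k+1 distinct takes on average 12/(12-k) runs.
Sum over k = 2,...,11: E = 12/10 + 12/9 + 12/8 + ... + 12/2 + 12/1 = 35.1476.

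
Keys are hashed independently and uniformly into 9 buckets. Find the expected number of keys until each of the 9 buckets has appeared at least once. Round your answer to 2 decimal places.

Split into phases: going from k distinct to k+1 distinct takes on average 9/(9-k) keys.
E[T] = 9/9 + 9/8 + 9/7 + ... + 9/2 + 9/1 = 9·H_{9}.
H_{9} = 2.829, so E[T] = 25.461.

25.46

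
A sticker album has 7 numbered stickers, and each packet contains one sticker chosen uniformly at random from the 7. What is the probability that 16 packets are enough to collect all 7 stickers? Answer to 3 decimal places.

Let A_i be the event that sticker i is missing after 16 packets. By inclusion–exclusion on the A_i,
P(all seen) = Σ_{j=0}^{7} (-1)^j C(7,j)((7-j)/7)^16
= 1.0000 - 0.5942 + 0.0964 - 0.0045 + 0.0000 - 0.0000 + 0.0000 - 0.0000
= 0.4977.

0.498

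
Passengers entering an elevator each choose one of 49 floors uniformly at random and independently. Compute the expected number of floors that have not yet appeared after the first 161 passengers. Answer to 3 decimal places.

For each floor, P(unseen after 161) = (48/49)^161 = 0.0362.
By linearity of expectation, E[unseen] = 49·(48/49)^161 = 1.7720.

1.772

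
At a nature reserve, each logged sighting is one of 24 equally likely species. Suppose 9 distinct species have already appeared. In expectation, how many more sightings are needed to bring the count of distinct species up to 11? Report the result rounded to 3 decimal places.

3.314

The wait to go from k to k+1 distinct species is geometric with mean 24/(24-k).
Sum over k = 9,...,10: E = 24/15 + 24/14 = 3.3143.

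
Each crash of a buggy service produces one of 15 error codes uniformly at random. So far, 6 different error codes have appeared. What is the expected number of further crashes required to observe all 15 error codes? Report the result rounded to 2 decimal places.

With k distinct error codes already seen, the next new one takes an expected 15/(15-k) crashes.
Sum over k = 6,...,14: E = 15/9 + 15/8 + 15/7 + ... + 15/2 + 15/1 = 42.435.

42.43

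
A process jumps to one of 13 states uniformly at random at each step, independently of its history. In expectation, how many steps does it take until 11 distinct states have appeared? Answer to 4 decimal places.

Going from k to k+1 distinct takes a geometric number of steps with mean 13/(13-k).
Sum over k = 0,...,10: E = 13/13 + 13/12 + 13/11 + ... + 13/4 + 13/3 = 21.84174.

21.8417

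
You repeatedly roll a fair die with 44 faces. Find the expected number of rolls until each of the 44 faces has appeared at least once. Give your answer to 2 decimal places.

After k distinct faces have appeared, the next roll gives a new one with probability (44-k)/44, so the expected wait for the (k+1)-th is 44/(44-k).
E[T] = 44/44 + 44/43 + 44/42 + ... + 44/2 + 44/1 = 44·H_{44}.
H_{44} = 4.373, so E[T] = 192.400.

192.40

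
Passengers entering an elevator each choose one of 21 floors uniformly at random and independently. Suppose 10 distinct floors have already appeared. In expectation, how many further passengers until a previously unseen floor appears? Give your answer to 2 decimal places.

1.91

Each passenger yields a new floor with probability (21-10)/21 = 11/21, so the wait is geometric with mean 21/11.
E = 21/11 = 1.909.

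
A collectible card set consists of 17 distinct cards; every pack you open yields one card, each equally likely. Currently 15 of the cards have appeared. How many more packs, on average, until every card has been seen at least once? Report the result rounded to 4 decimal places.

25.5000

The wait to go from k to k+1 distinct cards is geometric with mean 17/(17-k).
Sum over k = 15,...,16: E = 17/2 + 17/1 = 25.50000.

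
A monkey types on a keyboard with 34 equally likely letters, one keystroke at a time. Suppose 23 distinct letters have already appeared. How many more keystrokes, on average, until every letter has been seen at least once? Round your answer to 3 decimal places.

With k distinct letters already seen, the next new one takes an expected 34/(34-k) keystrokes.
Sum over k = 23,...,33: E = 34/11 + 34/10 + 34/9 + ... + 34/2 + 34/1 = 102.6758.

102.676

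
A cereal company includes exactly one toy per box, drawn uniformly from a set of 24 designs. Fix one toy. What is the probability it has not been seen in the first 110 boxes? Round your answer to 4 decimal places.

0.0093

On each box the fixed toy fails to appear with probability 23/24.
P(still missing after 110) = (23/24)^110 = 0.00926.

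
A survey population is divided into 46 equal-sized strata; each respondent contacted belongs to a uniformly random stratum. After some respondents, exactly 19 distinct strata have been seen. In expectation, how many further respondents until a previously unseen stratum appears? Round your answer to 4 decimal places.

Each respondent yields a new stratum with probability (46-19)/46 = 27/46, so the wait is geometric with mean 46/27.
E = 46/27 = 1.70370.

1.7037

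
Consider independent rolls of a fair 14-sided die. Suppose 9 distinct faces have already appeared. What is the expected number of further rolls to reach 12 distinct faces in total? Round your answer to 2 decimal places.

The wait to go from k to k+1 distinct faces is geometric with mean 14/(14-k).
Sum over k = 9,...,11: E = 14/5 + 14/4 + 14/3 = 10.967.

10.97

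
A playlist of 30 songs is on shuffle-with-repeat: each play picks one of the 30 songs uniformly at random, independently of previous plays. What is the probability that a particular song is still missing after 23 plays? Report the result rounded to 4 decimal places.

0.4585

Each play misses the fixed song with probability (30-1)/30 = 29/30, independently.
P(still missing after 23) = (29/30)^23 = 0.45853.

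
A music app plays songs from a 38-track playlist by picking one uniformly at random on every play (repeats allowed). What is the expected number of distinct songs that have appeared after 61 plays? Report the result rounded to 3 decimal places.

30.531

For each song, P(seen in 61 plays) = 1 - (37/38)^61 = 0.8034.
By linearity of expectation, E[distinct seen] = 38·(1 - (37/38)^61) = 30.5305.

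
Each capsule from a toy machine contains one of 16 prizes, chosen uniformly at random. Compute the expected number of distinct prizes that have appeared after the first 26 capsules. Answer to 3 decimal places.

13.012

For each prize, P(seen in 26 capsules) = 1 - (15/16)^26 = 0.8133.
By linearity of expectation, E[distinct seen] = 16·(1 - (15/16)^26) = 13.0121.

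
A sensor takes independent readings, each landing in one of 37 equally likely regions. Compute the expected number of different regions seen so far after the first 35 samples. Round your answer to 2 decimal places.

22.82

For each region, P(seen in 35 samples) = 1 - (36/37)^35 = 0.617.
By linearity of expectation, E[distinct seen] = 37·(1 - (36/37)^35) = 22.818.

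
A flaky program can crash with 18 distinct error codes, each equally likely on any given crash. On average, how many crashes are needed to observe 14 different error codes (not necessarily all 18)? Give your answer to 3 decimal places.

25.412

With k distinct error codes already seen, the next new one arrives after an expected 18/(18-k) crashes.
Sum over k = 0,...,13: E = 18/18 + 18/17 + 18/16 + ... + 18/6 + 18/5 = 25.4119.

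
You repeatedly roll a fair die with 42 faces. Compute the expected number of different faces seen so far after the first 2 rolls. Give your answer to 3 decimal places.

For each face, P(seen in 2 rolls) = 1 - (41/42)^2 = 0.0471.
By linearity of expectation, E[distinct seen] = 42·(1 - (41/42)^2) = 1.9762.

1.976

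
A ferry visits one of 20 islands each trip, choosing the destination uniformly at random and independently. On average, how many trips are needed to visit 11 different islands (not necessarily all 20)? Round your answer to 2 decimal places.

With k distinct islands already seen, the next new one arrives after an expected 20/(20-k) trips.
Sum over k = 0,...,10: E = 20/20 + 20/19 + 20/18 + ... + 20/11 + 20/10 = 15.375.

15.38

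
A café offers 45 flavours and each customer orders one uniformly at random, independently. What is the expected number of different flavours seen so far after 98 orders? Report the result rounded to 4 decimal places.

40.0255

For each flavour, P(seen in 98 orders) = 1 - (44/45)^98 = 0.88946.
By linearity of expectation, E[distinct seen] = 45·(1 - (44/45)^98) = 40.02551.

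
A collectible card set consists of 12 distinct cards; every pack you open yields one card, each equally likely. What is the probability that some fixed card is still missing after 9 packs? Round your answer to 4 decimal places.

On each pack the fixed card fails to appear with probability 11/12.
P(still missing after 9) = (11/12)^9 = 0.45699.

0.4570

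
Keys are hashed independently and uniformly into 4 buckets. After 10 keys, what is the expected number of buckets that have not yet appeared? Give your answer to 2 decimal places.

0.23

For each bucket, P(unseen after 10) = (3/4)^10 = 0.056.
By linearity of expectation, E[unseen] = 4·(3/4)^10 = 0.225.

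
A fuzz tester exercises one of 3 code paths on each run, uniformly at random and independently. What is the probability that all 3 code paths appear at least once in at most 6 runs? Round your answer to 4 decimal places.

0.7407

By inclusion–exclusion over which code paths are missing,
P(all seen) = Σ_{j=0}^{3} (-1)^j C(3,j)((3-j)/3)^6
= 1.00000 - 0.26337 + 0.00412 - 0.00000
= 0.74074.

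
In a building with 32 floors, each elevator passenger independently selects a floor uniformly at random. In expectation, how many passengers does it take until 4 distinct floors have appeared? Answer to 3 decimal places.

Going from k to k+1 distinct takes a geometric number of passengers with mean 32/(32-k).
Sum over k = 0,...,3: E = 32/32 + 32/31 + 32/30 + 32/29 = 4.2024.

4.202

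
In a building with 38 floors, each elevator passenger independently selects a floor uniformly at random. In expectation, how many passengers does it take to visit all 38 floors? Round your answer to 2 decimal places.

160.66

Split into phases: going from k distinct to k+1 distinct takes on average 38/(38-k) passengers.
E[T] = 38/38 + 38/37 + 38/36 + ... + 38/2 + 38/1 = 38·H_{38}.
H_{38} = 4.228, so E[T] = 160.660.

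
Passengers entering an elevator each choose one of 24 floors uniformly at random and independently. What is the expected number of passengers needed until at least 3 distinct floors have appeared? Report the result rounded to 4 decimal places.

Going from k to k+1 distinct takes a geometric number of passengers with mean 24/(24-k).
Sum over k = 0,...,2: E = 24/24 + 24/23 + 24/22 = 3.13439.

3.1344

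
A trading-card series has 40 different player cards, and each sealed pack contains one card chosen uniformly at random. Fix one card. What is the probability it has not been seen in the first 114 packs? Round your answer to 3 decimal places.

0.056

On each pack the fixed card fails to appear with probability 39/40.
P(still missing after 114) = (39/40)^114 = 0.0558.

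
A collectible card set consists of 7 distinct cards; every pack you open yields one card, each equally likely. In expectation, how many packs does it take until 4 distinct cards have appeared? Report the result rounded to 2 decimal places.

Going from k to k+1 distinct takes a geometric number of packs with mean 7/(7-k).
Sum over k = 0,...,3: E = 7/7 + 7/6 + 7/5 + 7/4 = 5.317.

5.32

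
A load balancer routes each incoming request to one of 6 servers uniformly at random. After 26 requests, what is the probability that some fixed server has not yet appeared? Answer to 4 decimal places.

0.0087

Each request misses the fixed server with probability (6-1)/6 = 5/6, independently.
P(still missing after 26) = (5/6)^26 = 0.00874.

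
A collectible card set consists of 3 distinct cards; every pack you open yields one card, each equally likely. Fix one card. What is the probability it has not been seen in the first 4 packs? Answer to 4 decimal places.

0.1975

Each pack misses the fixed card with probability (3-1)/3 = 2/3, independently.
P(still missing after 4) = (2/3)^4 = 0.19753.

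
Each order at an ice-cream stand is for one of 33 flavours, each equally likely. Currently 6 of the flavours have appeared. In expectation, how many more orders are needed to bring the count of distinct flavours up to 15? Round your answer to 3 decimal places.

13.080

With k distinct flavours already seen, the next new one takes an expected 33/(33-k) orders.
Sum over k = 6,...,14: E = 33/27 + 33/26 + 33/25 + ... + 33/20 + 33/19 = 13.0795.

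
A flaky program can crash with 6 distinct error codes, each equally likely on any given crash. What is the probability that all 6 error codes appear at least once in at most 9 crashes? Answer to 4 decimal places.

0.1890

By inclusion–exclusion over which error codes are missing,
P(all seen) = Σ_{j=0}^{6} (-1)^j C(6,j)((6-j)/6)^9
= 1.00000 - 1.16284 + 0.39018 - 0.03906 + 0.00076 - 0.00000 + 0.00000
= 0.18904.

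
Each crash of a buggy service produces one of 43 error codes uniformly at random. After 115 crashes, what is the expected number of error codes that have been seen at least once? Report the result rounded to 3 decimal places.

40.127

For each error code, P(seen in 115 crashes) = 1 - (42/43)^115 = 0.9332.
By linearity of expectation, E[distinct seen] = 43·(1 - (42/43)^115) = 40.1275.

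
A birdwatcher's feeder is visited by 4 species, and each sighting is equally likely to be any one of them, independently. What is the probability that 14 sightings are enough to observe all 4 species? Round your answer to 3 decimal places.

0.929

By inclusion–exclusion over which species are missing,
P(all seen) = Σ_{j=0}^{4} (-1)^j C(4,j)((4-j)/4)^14
= 1.0000 - 0.0713 + 0.0004 - 0.0000 + 0.0000
= 0.9291.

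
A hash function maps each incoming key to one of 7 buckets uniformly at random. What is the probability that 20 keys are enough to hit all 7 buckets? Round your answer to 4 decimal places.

0.7039

Let A_i be the event that bucket i is missing after 20 keys. By inclusion–exclusion on the A_i,
P(all seen) = Σ_{j=0}^{7} (-1)^j C(7,j)((7-j)/7)^20
= 1.00000 - 0.32075 + 0.02510 - 0.00048 + 0.00000 - 0.00000 + 0.00000 - 0.00000
= 0.70387.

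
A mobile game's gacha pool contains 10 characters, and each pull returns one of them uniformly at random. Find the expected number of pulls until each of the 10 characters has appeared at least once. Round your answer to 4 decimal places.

The wait to go from k to k+1 distinct characters is geometric with mean 10/(10-k).
E[T] = 10/10 + 10/9 + 10/8 + ... + 10/2 + 10/1 = 10·H_{10}.
H_{10} = 2.92897, so E[T] = 29.28968.

29.2897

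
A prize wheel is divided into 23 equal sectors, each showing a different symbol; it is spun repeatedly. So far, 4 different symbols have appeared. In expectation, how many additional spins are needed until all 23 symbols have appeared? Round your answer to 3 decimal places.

81.598

From k distinct to k+1 distinct takes on average 23/(23-k) spins.
Sum over k = 4,...,22: E = 23/19 + 23/18 + 23/17 + ... + 23/2 + 23/1 = 81.5980.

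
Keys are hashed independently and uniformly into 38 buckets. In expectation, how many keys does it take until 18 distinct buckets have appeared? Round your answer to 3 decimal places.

23.946

Going from k to k+1 distinct takes a geometric number of keys with mean 38/(38-k).
Sum over k = 0,...,17: E = 38/38 + 38/37 + 38/36 + ... + 38/22 + 38/21 = 23.9462.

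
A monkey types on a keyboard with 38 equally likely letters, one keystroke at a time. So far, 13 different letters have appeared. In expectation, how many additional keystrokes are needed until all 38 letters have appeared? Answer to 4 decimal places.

From k distinct to k+1 distinct takes on average 38/(38-k) keystrokes.
Sum over k = 13,...,37: E = 38/25 + 38/24 + 38/23 + ... + 38/2 + 38/1 = 145.00641.

145.0064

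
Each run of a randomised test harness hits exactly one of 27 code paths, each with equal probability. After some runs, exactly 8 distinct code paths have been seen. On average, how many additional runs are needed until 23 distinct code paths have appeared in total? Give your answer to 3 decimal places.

With k distinct code paths already seen, the next new one takes an expected 27/(27-k) runs.
Sum over k = 8,...,22: E = 27/19 + 27/18 + 27/17 + ... + 27/6 + 27/5 = 39.5390.

39.539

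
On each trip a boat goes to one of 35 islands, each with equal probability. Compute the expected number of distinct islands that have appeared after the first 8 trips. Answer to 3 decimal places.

For each island, P(seen in 8 trips) = 1 - (34/35)^8 = 0.2070.
By linearity of expectation, E[distinct seen] = 35·(1 - (34/35)^8) = 7.2441.

7.244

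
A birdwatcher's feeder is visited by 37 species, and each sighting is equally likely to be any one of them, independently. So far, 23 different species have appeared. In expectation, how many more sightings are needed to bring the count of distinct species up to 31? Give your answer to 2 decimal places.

From k distinct to k+1 distinct takes on average 37/(37-k) sightings.
Sum over k = 23,...,30: E = 37/14 + 37/13 + 37/12 + ... + 37/8 + 37/7 = 29.658.

29.66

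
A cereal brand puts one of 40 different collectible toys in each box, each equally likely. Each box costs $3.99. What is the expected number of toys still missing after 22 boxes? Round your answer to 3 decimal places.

22.917

For each toy, P(unseen after 22) = (39/40)^22 = 0.5729.
By linearity of expectation, E[unseen] = 40·(39/40)^22 = 22.9172.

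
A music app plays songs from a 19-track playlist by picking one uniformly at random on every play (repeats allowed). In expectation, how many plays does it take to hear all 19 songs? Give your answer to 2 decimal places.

The wait to go from k to k+1 distinct songs is geometric with mean 19/(19-k).
E[T] = 19/19 + 19/18 + 19/17 + ... + 19/2 + 19/1 = 19·H_{19}.
H_{19} = 3.548, so E[T] = 67.407.

67.41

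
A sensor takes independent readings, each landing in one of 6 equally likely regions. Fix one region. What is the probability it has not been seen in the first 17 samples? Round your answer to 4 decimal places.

0.0451

Each sample misses the fixed region with probability (6-1)/6 = 5/6, independently.
P(still missing after 17) = (5/6)^17 = 0.04507.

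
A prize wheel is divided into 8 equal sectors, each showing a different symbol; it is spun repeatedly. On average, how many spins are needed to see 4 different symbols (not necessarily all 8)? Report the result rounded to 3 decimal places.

With k distinct symbols already seen, the next new one arrives after an expected 8/(8-k) spins.
Sum over k = 0,...,3: E = 8/8 + 8/7 + 8/6 + 8/5 = 5.0762.

5.076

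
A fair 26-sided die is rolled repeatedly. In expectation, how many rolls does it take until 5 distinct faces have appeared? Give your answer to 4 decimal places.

5.4356

With k distinct faces already seen, the next new one arrives after an expected 26/(26-k) rolls.
Sum over k = 0,...,4: E = 26/26 + 26/25 + 26/24 + 26/23 + 26/22 = 5.43559.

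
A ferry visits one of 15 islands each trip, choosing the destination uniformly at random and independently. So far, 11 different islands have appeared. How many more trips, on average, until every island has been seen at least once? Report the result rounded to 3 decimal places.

With k distinct islands already seen, the next new one takes an expected 15/(15-k) trips.
Sum over k = 11,...,14: E = 15/4 + 15/3 + 15/2 + 15/1 = 31.2500.

31.250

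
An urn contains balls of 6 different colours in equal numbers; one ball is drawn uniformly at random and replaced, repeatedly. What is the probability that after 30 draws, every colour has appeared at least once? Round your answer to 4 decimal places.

0.9748

By inclusion–exclusion over which colours are missing,
P(all seen) = Σ_{j=0}^{6} (-1)^j C(6,j)((6-j)/6)^30
= 1.00000 - 0.02528 + 0.00008 - 0.00000 + 0.00000 - 0.00000 + 0.00000
= 0.97480.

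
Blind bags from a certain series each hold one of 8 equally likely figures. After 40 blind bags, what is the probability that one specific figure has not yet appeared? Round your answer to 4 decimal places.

0.0048

Each blind bag misses the fixed figure with probability (8-1)/8 = 7/8, independently.
P(still missing after 40) = (7/8)^40 = 0.00479.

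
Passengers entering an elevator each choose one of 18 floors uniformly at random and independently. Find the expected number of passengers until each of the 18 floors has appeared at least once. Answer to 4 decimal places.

After k distinct floors have appeared, the next passenger gives a new one with probability (18-k)/18, so the expected wait for the (k+1)-th is 18/(18-k).
E[T] = 18/18 + 18/17 + 18/16 + ... + 18/2 + 18/1 = 18·H_{18}.
H_{18} = 3.49511, so E[T] = 62.91195.

62.9119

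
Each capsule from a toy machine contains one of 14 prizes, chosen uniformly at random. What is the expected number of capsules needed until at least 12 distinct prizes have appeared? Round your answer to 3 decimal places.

24.522

Going from k to k+1 distinct takes a geometric number of capsules with mean 14/(14-k).
Sum over k = 0,...,11: E = 14/14 + 14/13 + 14/12 + ... + 14/4 + 14/3 = 24.5219.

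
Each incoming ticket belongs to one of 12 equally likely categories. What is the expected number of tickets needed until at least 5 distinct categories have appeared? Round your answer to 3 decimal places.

6.124

Going from k to k+1 distinct takes a geometric number of tickets with mean 12/(12-k).
Sum over k = 0,...,4: E = 12/12 + 12/11 + 12/10 + 12/9 + 12/8 = 6.1242.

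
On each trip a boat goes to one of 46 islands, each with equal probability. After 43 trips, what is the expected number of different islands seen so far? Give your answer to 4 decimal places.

For each island, P(seen in 43 trips) = 1 - (45/46)^43 = 0.61136.
By linearity of expectation, E[distinct seen] = 46·(1 - (45/46)^43) = 28.12240.

28.1224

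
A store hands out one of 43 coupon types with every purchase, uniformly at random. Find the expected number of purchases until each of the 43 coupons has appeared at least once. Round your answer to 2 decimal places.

After k distinct coupons have appeared, the next purchase gives a new one with probability (43-k)/43, so the expected wait for the (k+1)-th is 43/(43-k).
E[T] = 43/43 + 43/42 + 43/41 + ... + 43/2 + 43/1 = 43·H_{43}.
H_{43} = 4.350, so E[T] = 187.050.

187.05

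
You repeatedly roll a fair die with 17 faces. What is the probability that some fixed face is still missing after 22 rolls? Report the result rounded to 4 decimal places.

Each roll misses the fixed face with probability (17-1)/17 = 16/17, independently.
P(still missing after 22) = (16/17)^22 = 0.26349.

0.2635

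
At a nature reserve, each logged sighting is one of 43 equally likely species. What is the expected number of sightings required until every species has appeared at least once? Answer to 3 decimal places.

After k distinct species have appeared, the next sighting gives a new one with probability (43-k)/43, so the expected wait for the (k+1)-th is 43/(43-k).
E[T] = 43/43 + 43/42 + 43/41 + ... + 43/2 + 43/1 = 43·H_{43}.
H_{43} = 4.3500, so E[T] = 187.0499.

187.050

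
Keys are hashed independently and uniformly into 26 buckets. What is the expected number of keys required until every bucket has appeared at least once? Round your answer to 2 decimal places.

The wait to go from k to k+1 distinct buckets is geometric with mean 26/(26-k).
E[T] = 26/26 + 26/25 + 26/24 + ... + 26/2 + 26/1 = 26·H_{26}.
H_{26} = 3.854, so E[T] = 100.215.

100.21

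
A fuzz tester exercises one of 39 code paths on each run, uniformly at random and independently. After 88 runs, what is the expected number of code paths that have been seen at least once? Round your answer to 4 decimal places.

For each code path, P(seen in 88 runs) = 1 - (38/39)^88 = 0.89831.
By linearity of expectation, E[distinct seen] = 39·(1 - (38/39)^88) = 35.03416.

35.0342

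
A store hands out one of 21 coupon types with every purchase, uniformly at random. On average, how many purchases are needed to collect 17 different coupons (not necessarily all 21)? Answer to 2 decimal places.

32.80

With k distinct coupons already seen, the next new one arrives after an expected 21/(21-k) purchases.
Sum over k = 0,...,16: E = 21/21 + 21/20 + 21/19 + ... + 21/6 + 21/5 = 32.803.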